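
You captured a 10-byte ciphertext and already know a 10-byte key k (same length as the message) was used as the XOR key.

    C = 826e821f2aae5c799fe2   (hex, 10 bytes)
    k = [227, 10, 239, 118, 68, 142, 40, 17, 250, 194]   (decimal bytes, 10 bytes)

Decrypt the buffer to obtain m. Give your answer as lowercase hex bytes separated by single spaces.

61 64 6d 69 6e 20 74 68 65 20

82 ⊕ e3 = 61
6e ⊕ 0a = 64
82 ⊕ ef = 6d
1f ⊕ 76 = 69
2a ⊕ 44 = 6e
ae ⊕ 8e = 20
5c ⊕ 28 = 74
79 ⊕ 11 = 68
9f ⊕ fa = 65
e2 ⊕ c2 = 20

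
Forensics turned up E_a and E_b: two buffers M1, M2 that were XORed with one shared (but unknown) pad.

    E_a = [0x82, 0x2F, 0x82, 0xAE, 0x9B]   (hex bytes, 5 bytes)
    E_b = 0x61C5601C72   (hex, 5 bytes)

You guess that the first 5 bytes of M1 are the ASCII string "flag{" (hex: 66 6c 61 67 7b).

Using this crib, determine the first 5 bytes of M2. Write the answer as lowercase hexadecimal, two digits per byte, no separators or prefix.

858683d592

First, E_a ⊕ E_b = (M1 ⊕ K) ⊕ (M2 ⊕ K) = M1 ⊕ M2, so the key drops out. Then M2 = (M1 ⊕ M2) ⊕ M1 over the first 5 bytes.
byte 0: (82 xor 61) xor 66 = e3 xor 66 = 85
byte 1: (2f xor c5) xor 6c = ea xor 6c = 86
byte 2: (82 xor 60) xor 61 = e2 xor 61 = 83
byte 3: (ae xor 1c) xor 67 = b2 xor 67 = d5
byte 4: (9b xor 72) xor 7b = e9 xor 7b = 92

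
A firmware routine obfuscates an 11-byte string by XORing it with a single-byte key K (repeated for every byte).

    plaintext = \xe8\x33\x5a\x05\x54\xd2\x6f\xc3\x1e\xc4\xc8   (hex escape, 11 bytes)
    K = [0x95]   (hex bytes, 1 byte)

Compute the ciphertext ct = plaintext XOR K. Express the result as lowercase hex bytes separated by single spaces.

The 1-byte key repeats, so the effective keystream is 95 95 95 95 95 95 95 95 95 95 95.
byte 0: e8 XOR 95 = 7d
byte 1: 33 XOR 95 = a6
byte 2: 5a XOR 95 = cf
byte 3: 05 XOR 95 = 90
byte 4: 54 XOR 95 = c1
byte 5: d2 XOR 95 = 47
byte 6: 6f XOR 95 = fa
byte 7: c3 XOR 95 = 56
byte 8: 1e XOR 95 = 8b
byte 9: c4 XOR 95 = 51
byte 10: c8 XOR 95 = 5d

7d a6 cf 90 c1 47 fa 56 8b 51 5d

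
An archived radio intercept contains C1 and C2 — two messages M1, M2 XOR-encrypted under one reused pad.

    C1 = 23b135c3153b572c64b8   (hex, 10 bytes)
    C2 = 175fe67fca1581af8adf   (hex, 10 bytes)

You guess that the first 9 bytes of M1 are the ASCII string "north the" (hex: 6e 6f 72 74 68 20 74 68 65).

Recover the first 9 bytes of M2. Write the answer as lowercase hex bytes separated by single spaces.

5a 81 a1 c8 b7 0e a2 eb 8b

First, C1 ⊕ C2 = (M1 ⊕ K) ⊕ (M2 ⊕ K) = M1 ⊕ M2, so the key drops out. Then M2 = (M1 ⊕ M2) ⊕ M1 over the first 9 bytes.
byte 0: (23 XOR 17) XOR 6e = 34 XOR 6e = 5a
byte 1: (b1 XOR 5f) XOR 6f = ee XOR 6f = 81
byte 2: (35 XOR e6) XOR 72 = d3 XOR 72 = a1
byte 3: (c3 XOR 7f) XOR 74 = bc XOR 74 = c8
byte 4: (15 XOR ca) XOR 68 = df XOR 68 = b7
byte 5: (3b XOR 15) XOR 20 = 2e XOR 20 = 0e
byte 6: (57 XOR 81) XOR 74 = d6 XOR 74 = a2
byte 7: (2c XOR af) XOR 68 = 83 XOR 68 = eb
byte 8: (64 XOR 8a) XOR 65 = ee XOR 65 = 8b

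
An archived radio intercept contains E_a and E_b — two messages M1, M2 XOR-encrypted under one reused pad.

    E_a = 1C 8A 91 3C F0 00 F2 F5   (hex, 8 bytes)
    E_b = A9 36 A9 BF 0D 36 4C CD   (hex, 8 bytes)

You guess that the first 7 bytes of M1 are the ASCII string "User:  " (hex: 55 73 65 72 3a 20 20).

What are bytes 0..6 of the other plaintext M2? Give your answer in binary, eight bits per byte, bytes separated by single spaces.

First, E_a ⊕ E_b = (M1 ⊕ K) ⊕ (M2 ⊕ K) = M1 ⊕ M2, so the key drops out. Then M2 = (M1 ⊕ M2) ⊕ M1 over the first 7 bytes.
byte 0: (1c ^ a9) ^ 55 = b5 ^ 55 = e0
byte 1: (8a ^ 36) ^ 73 = bc ^ 73 = cf
byte 2: (91 ^ a9) ^ 65 = 38 ^ 65 = 5d
byte 3: (3c ^ bf) ^ 72 = 83 ^ 72 = f1
byte 4: (f0 ^ 0d) ^ 3a = fd ^ 3a = c7
byte 5: (00 ^ 36) ^ 20 = 36 ^ 20 = 16
byte 6: (f2 ^ 4c) ^ 20 = be ^ 20 = 9e

11100000 11001111 01011101 11110001 11000111 00010110 10011110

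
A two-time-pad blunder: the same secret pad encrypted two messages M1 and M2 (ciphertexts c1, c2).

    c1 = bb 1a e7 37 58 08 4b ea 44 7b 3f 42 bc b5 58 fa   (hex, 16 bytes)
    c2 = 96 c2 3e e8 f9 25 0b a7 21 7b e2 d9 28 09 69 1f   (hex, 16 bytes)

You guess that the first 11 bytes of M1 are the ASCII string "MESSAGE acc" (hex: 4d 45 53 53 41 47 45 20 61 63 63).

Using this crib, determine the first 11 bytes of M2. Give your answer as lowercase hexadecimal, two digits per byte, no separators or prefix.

First, c1 ⊕ c2 = (M1 ⊕ K) ⊕ (M2 ⊕ K) = M1 ⊕ M2, so the key drops out. Then M2 = (M1 ⊕ M2) ⊕ M1 over the first 11 bytes.
byte 0: (bb XOR 96) XOR 4d = 2d XOR 4d = 60
byte 1: (1a XOR c2) XOR 45 = d8 XOR 45 = 9d
byte 2: (e7 XOR 3e) XOR 53 = d9 XOR 53 = 8a
byte 3: (37 XOR e8) XOR 53 = df XOR 53 = 8c
byte 4: (58 XOR f9) XOR 41 = a1 XOR 41 = e0
byte 5: (08 XOR 25) XOR 47 = 2d XOR 47 = 6a
byte 6: (4b XOR 0b) XOR 45 = 40 XOR 45 = 05
byte 7: (ea XOR a7) XOR 20 = 4d XOR 20 = 6d
byte 8: (44 XOR 21) XOR 61 = 65 XOR 61 = 04
byte 9: (7b XOR 7b) XOR 63 = 00 XOR 63 = 63
byte 10: (3f XOR e2) XOR 63 = dd XOR 63 = be

609d8a8ce06a056d0463be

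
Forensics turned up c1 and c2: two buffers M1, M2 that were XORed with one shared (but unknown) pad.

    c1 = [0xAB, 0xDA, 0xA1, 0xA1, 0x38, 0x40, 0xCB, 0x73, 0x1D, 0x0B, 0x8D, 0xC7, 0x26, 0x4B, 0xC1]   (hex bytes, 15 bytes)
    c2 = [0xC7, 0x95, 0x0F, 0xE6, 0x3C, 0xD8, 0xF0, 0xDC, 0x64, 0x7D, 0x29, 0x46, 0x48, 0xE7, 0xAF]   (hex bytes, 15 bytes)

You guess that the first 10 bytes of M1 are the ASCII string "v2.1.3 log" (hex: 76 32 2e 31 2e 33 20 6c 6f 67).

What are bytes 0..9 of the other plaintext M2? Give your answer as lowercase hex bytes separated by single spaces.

First, c1 ⊕ c2 = (M1 ⊕ K) ⊕ (M2 ⊕ K) = M1 ⊕ M2, so the key drops out. Then M2 = (M1 ⊕ M2) ⊕ M1 over the first 10 bytes.
byte 0: (ab XOR c7) XOR 76 = 6c XOR 76 = 1a
byte 1: (da XOR 95) XOR 32 = 4f XOR 32 = 7d
byte 2: (a1 XOR 0f) XOR 2e = ae XOR 2e = 80
byte 3: (a1 XOR e6) XOR 31 = 47 XOR 31 = 76
byte 4: (38 XOR 3c) XOR 2e = 04 XOR 2e = 2a
byte 5: (40 XOR d8) XOR 33 = 98 XOR 33 = ab
byte 6: (cb XOR f0) XOR 20 = 3b XOR 20 = 1b
byte 7: (73 XOR dc) XOR 6c = af XOR 6c = c3
byte 8: (1d XOR 64) XOR 6f = 79 XOR 6f = 16
byte 9: (0b XOR 7d) XOR 67 = 76 XOR 67 = 11

1a 7d 80 76 2a ab 1b c3 16 11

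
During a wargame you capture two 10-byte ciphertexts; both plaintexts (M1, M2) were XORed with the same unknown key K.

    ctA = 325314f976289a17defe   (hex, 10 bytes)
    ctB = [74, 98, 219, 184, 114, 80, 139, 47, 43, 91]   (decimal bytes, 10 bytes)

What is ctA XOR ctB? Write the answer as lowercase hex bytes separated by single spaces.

ctA ⊕ ctB = (M1 ⊕ K) ⊕ (M2 ⊕ K) = M1 ⊕ M2 — the shared key cancels under XOR.
32 XOR 4a = 78
53 XOR 62 = 31
14 XOR db = cf
f9 XOR b8 = 41
76 XOR 72 = 04
28 XOR 50 = 78
9a XOR 8b = 11
17 XOR 2f = 38
de XOR 2b = f5
fe XOR 5b = a5

78 31 cf 41 04 78 11 38 f5 a5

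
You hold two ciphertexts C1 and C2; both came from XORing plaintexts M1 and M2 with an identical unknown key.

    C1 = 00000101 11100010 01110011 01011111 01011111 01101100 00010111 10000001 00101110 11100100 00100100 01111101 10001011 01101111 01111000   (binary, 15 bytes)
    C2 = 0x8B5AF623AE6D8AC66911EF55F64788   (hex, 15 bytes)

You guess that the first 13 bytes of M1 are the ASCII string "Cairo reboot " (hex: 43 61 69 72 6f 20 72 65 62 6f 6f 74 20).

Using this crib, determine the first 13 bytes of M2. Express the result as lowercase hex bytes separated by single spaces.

cd d9 ec 0e 9e 21 ef 22 25 9a a4 5c 5d

First, C1 ⊕ C2 = (M1 ⊕ K) ⊕ (M2 ⊕ K) = M1 ⊕ M2, so the key drops out. Then M2 = (M1 ⊕ M2) ⊕ M1 over the first 13 bytes.
byte 0: (05 ⊕ 8b) ⊕ 43 = 8e ⊕ 43 = cd
byte 1: (e2 ⊕ 5a) ⊕ 61 = b8 ⊕ 61 = d9
byte 2: (73 ⊕ f6) ⊕ 69 = 85 ⊕ 69 = ec
byte 3: (5f ⊕ 23) ⊕ 72 = 7c ⊕ 72 = 0e
byte 4: (5f ⊕ ae) ⊕ 6f = f1 ⊕ 6f = 9e
byte 5: (6c ⊕ 6d) ⊕ 20 = 01 ⊕ 20 = 21
byte 6: (17 ⊕ 8a) ⊕ 72 = 9d ⊕ 72 = ef
byte 7: (81 ⊕ c6) ⊕ 65 = 47 ⊕ 65 = 22
byte 8: (2e ⊕ 69) ⊕ 62 = 47 ⊕ 62 = 25
byte 9: (e4 ⊕ 11) ⊕ 6f = f5 ⊕ 6f = 9a
byte 10: (24 ⊕ ef) ⊕ 6f = cb ⊕ 6f = a4
byte 11: (7d ⊕ 55) ⊕ 74 = 28 ⊕ 74 = 5c
byte 12: (8b ⊕ f6) ⊕ 20 = 7d ⊕ 20 = 5d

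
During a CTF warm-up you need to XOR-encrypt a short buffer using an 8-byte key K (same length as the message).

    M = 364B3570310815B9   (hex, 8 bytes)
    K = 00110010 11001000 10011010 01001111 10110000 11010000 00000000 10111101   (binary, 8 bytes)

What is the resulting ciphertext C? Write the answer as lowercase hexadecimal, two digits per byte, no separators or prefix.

XOR is its own inverse, so applying the key byte-wise gives the result directly.
36 ^ 32 = 04
4b ^ c8 = 83
35 ^ 9a = af
70 ^ 4f = 3f
31 ^ b0 = 81
08 ^ d0 = d8
15 ^ 00 = 15
b9 ^ bd = 04

0483af3f81d81504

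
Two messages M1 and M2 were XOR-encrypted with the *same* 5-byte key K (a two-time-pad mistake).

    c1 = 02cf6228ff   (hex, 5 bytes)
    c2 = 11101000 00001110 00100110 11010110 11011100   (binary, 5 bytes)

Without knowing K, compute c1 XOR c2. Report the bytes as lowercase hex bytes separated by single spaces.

c1 ⊕ c2 = (M1 ⊕ K) ⊕ (M2 ⊕ K) = M1 ⊕ M2 — the shared key cancels under XOR.
02 ^ e8 = ea
cf ^ 0e = c1
62 ^ 26 = 44
28 ^ d6 = fe
ff ^ dc = 23

ea c1 44 fe 23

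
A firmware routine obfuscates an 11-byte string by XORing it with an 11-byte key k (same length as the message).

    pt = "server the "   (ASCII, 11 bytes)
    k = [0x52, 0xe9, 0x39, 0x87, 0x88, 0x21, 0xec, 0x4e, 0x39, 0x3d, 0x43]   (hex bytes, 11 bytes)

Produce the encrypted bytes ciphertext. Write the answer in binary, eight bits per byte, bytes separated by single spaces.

00100001 10001100 01001011 11110001 11101101 01010011 11001100 00111010 01010001 01011000 01100011

73 ^ 52 = 21
65 ^ e9 = 8c
72 ^ 39 = 4b
76 ^ 87 = f1
65 ^ 88 = ed
72 ^ 21 = 53
20 ^ ec = cc
74 ^ 4e = 3a
68 ^ 39 = 51
65 ^ 3d = 58
20 ^ 43 = 63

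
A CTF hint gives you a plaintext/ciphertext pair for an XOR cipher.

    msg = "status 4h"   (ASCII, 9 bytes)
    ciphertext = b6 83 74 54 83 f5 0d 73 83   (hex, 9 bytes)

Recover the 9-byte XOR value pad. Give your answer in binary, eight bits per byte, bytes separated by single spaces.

Since ciphertext = msg ⊕ pad, XORing both sides with msg gives pad = msg ⊕ ciphertext.
01110011 ⊕ 10110110 = 11000101
01110100 ⊕ 10000011 = 11110111
01100001 ⊕ 01110100 = 00010101
01110100 ⊕ 01010100 = 00100000
01110101 ⊕ 10000011 = 11110110
01110011 ⊕ 11110101 = 10000110
00100000 ⊕ 00001101 = 00101101
00110100 ⊕ 01110011 = 01000111
01101000 ⊕ 10000011 = 11101011

11000101 11110111 00010101 00100000 11110110 10000110 00101101 01000111 11101011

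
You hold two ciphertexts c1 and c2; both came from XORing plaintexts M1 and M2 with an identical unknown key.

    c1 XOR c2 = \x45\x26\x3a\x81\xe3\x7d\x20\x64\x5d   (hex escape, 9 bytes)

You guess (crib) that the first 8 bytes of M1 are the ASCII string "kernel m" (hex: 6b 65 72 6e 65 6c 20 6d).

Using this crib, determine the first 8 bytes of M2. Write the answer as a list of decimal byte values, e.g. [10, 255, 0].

Since c1 ⊕ c2 = M1 ⊕ M2, XORing with the guessed M1 bytes yields the corresponding M2 bytes: M2 = (c1 ⊕ c2) ⊕ M1.
byte 0: 01000101 ^ 01101011 = 00101110
byte 1: 00100110 ^ 01100101 = 01000011
byte 2: 00111010 ^ 01110010 = 01001000
byte 3: 10000001 ^ 01101110 = 11101111
byte 4: 11100011 ^ 01100101 = 10000110
byte 5: 01111101 ^ 01101100 = 00010001
byte 6: 00100000 ^ 00100000 = 00000000
byte 7: 01100100 ^ 01101101 = 00001001

[46, 67, 72, 239, 134, 17, 0, 9]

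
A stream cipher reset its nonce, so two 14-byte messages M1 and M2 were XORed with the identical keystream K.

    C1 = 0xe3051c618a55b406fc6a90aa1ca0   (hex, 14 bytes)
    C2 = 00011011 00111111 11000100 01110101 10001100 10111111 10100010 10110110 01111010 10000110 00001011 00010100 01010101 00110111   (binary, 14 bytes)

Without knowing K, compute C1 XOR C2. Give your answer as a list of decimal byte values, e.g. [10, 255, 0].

[248, 58, 216, 20, 6, 234, 22, 176, 134, 236, 155, 190, 73, 151]

C1 ⊕ C2 = (M1 ⊕ K) ⊕ (M2 ⊕ K) = M1 ⊕ M2 — the shared key cancels under XOR.
e3 ⊕ 1b = f8
05 ⊕ 3f = 3a
1c ⊕ c4 = d8
61 ⊕ 75 = 14
8a ⊕ 8c = 06
55 ⊕ bf = ea
b4 ⊕ a2 = 16
06 ⊕ b6 = b0
fc ⊕ 7a = 86
6a ⊕ 86 = ec
90 ⊕ 0b = 9b
aa ⊕ 14 = be
1c ⊕ 55 = 49
a0 ⊕ 37 = 97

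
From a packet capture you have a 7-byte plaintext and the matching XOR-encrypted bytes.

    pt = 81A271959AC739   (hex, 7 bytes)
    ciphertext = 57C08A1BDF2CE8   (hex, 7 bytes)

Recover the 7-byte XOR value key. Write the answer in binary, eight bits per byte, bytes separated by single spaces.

Since ciphertext = pt ⊕ key, XORing both sides with pt gives key = pt ⊕ ciphertext.
byte 0: 10000001 xor 01010111 = 11010110
byte 1: 10100010 xor 11000000 = 01100010
byte 2: 01110001 xor 10001010 = 11111011
byte 3: 10010101 xor 00011011 = 10001110
byte 4: 10011010 xor 11011111 = 01000101
byte 5: 11000111 xor 00101100 = 11101011
byte 6: 00111001 xor 11101000 = 11010001

11010110 01100010 11111011 10001110 01000101 11101011 11010001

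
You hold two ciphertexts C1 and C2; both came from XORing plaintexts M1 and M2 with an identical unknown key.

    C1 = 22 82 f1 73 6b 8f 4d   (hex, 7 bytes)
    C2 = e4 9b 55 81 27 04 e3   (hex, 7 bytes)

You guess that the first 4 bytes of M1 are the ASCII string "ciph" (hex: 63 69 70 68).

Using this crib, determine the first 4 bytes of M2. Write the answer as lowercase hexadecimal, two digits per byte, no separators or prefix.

First, C1 ⊕ C2 = (M1 ⊕ K) ⊕ (M2 ⊕ K) = M1 ⊕ M2, so the key drops out. Then M2 = (M1 ⊕ M2) ⊕ M1 over the first 4 bytes.
byte 0: (22 xor e4) xor 63 = c6 xor 63 = a5
byte 1: (82 xor 9b) xor 69 = 19 xor 69 = 70
byte 2: (f1 xor 55) xor 70 = a4 xor 70 = d4
byte 3: (73 xor 81) xor 68 = f2 xor 68 = 9a

a570d49a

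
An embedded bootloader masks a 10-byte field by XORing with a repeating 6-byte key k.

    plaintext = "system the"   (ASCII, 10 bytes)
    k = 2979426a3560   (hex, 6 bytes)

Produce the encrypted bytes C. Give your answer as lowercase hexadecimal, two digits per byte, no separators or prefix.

5a00311e500d090d2a0f

The 6-byte key repeats, so the effective keystream is 29 79 42 6a 35 60 29 79 42 6a.
byte 0: 73 ⊕ 29 = 5a
byte 1: 79 ⊕ 79 = 00
byte 2: 73 ⊕ 42 = 31
byte 3: 74 ⊕ 6a = 1e
byte 4: 65 ⊕ 35 = 50
byte 5: 6d ⊕ 60 = 0d
byte 6: 20 ⊕ 29 = 09
byte 7: 74 ⊕ 79 = 0d
byte 8: 68 ⊕ 42 = 2a
byte 9: 65 ⊕ 6a = 0f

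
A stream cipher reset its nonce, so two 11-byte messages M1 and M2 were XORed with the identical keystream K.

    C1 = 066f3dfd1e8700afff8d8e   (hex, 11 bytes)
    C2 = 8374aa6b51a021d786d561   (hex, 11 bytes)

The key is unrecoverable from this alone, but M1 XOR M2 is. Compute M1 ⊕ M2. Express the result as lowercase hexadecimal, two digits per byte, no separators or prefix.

851b97964f2721787958ef

C1 ⊕ C2 = (M1 ⊕ K) ⊕ (M2 ⊕ K) = M1 ⊕ M2 — the shared key cancels under XOR.
06 XOR 83 = 85
6f XOR 74 = 1b
3d XOR aa = 97
fd XOR 6b = 96
1e XOR 51 = 4f
87 XOR a0 = 27
00 XOR 21 = 21
af XOR d7 = 78
ff XOR 86 = 79
8d XOR d5 = 58
8e XOR 61 = ef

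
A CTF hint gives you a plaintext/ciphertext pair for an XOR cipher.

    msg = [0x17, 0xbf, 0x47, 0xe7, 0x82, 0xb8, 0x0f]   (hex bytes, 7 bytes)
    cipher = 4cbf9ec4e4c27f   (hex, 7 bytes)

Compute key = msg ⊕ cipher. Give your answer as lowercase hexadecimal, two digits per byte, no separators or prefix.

5b00d923667a70

Since cipher = msg ⊕ key, XORing both sides with msg gives key = msg ⊕ cipher.
17 ^ 4c = 5b
bf ^ bf = 00
47 ^ 9e = d9
e7 ^ c4 = 23
82 ^ e4 = 66
b8 ^ c2 = 7a
0f ^ 7f = 70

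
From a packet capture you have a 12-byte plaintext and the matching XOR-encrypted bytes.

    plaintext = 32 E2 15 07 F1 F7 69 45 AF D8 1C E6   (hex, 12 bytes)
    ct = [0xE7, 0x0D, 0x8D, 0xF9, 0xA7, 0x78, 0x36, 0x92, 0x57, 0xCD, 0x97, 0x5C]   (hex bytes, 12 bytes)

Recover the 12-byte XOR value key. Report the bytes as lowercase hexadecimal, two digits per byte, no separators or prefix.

d5ef98fe568f5fd7f8158bba

Since ct = plaintext ⊕ key, XORing both sides with plaintext gives key = plaintext ⊕ ct.
00110010 xor 11100111 = 11010101
11100010 xor 00001101 = 11101111
00010101 xor 10001101 = 10011000
00000111 xor 11111001 = 11111110
11110001 xor 10100111 = 01010110
11110111 xor 01111000 = 10001111
01101001 xor 00110110 = 01011111
01000101 xor 10010010 = 11010111
10101111 xor 01010111 = 11111000
11011000 xor 11001101 = 00010101
00011100 xor 10010111 = 10001011
11100110 xor 01011100 = 10111010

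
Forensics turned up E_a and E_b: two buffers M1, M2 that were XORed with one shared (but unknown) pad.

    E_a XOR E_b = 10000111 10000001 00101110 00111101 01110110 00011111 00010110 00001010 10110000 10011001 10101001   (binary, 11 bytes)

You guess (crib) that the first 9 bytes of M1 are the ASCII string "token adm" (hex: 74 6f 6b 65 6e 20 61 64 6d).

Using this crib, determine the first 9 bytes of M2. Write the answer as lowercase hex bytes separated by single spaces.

f3 ee 45 58 18 3f 77 6e dd

Since E_a ⊕ E_b = M1 ⊕ M2, XORing with the guessed M1 bytes yields the corresponding M2 bytes: M2 = (E_a ⊕ E_b) ⊕ M1.
byte 0: 87 ⊕ 74 = f3
byte 1: 81 ⊕ 6f = ee
byte 2: 2e ⊕ 6b = 45
byte 3: 3d ⊕ 65 = 58
byte 4: 76 ⊕ 6e = 18
byte 5: 1f ⊕ 20 = 3f
byte 6: 16 ⊕ 61 = 77
byte 7: 0a ⊕ 64 = 6e
byte 8: b0 ⊕ 6d = dd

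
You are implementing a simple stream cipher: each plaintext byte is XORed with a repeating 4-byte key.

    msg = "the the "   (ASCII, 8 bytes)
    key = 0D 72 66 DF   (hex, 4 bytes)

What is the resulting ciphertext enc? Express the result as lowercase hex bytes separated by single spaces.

The 4-byte key repeats, so the effective keystream is 0d 72 66 df 0d 72 66 df.
byte 0: 01110100 xor 00001101 = 01111001
byte 1: 01101000 xor 01110010 = 00011010
byte 2: 01100101 xor 01100110 = 00000011
byte 3: 00100000 xor 11011111 = 11111111
byte 4: 01110100 xor 00001101 = 01111001
byte 5: 01101000 xor 01110010 = 00011010
byte 6: 01100101 xor 01100110 = 00000011
byte 7: 00100000 xor 11011111 = 11111111

79 1a 03 ff 79 1a 03 ff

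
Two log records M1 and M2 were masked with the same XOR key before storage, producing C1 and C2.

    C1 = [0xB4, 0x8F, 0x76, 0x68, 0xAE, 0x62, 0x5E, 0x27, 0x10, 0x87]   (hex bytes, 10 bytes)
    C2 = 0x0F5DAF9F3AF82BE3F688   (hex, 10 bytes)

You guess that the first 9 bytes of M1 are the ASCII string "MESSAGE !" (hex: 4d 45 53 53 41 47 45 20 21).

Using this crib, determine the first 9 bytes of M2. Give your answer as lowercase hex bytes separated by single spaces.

First, C1 ⊕ C2 = (M1 ⊕ K) ⊕ (M2 ⊕ K) = M1 ⊕ M2, so the key drops out. Then M2 = (M1 ⊕ M2) ⊕ M1 over the first 9 bytes.
byte 0: (b4 ^ 0f) ^ 4d = bb ^ 4d = f6
byte 1: (8f ^ 5d) ^ 45 = d2 ^ 45 = 97
byte 2: (76 ^ af) ^ 53 = d9 ^ 53 = 8a
byte 3: (68 ^ 9f) ^ 53 = f7 ^ 53 = a4
byte 4: (ae ^ 3a) ^ 41 = 94 ^ 41 = d5
byte 5: (62 ^ f8) ^ 47 = 9a ^ 47 = dd
byte 6: (5e ^ 2b) ^ 45 = 75 ^ 45 = 30
byte 7: (27 ^ e3) ^ 20 = c4 ^ 20 = e4
byte 8: (10 ^ f6) ^ 21 = e6 ^ 21 = c7

f6 97 8a a4 d5 dd 30 e4 c7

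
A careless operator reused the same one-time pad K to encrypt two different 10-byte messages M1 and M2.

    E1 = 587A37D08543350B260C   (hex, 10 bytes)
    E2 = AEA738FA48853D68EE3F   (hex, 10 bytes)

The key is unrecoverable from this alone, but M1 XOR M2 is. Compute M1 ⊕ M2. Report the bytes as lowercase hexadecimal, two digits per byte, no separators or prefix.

f6dd0f2acdc60863c833

E1 ⊕ E2 = (M1 ⊕ K) ⊕ (M2 ⊕ K) = M1 ⊕ M2 — the shared key cancels under XOR.
01011000 ⊕ 10101110 = 11110110
01111010 ⊕ 10100111 = 11011101
00110111 ⊕ 00111000 = 00001111
11010000 ⊕ 11111010 = 00101010
10000101 ⊕ 01001000 = 11001101
01000011 ⊕ 10000101 = 11000110
00110101 ⊕ 00111101 = 00001000
00001011 ⊕ 01101000 = 01100011
00100110 ⊕ 11101110 = 11001000
00001100 ⊕ 00111111 = 00110011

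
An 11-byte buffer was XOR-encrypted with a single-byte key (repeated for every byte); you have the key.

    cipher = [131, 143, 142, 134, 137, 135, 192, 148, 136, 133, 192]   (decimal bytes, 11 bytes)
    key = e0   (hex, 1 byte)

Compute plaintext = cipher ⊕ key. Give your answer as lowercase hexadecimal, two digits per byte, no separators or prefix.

The 1-byte key repeats, so the effective keystream is e0 e0 e0 e0 e0 e0 e0 e0 e0 e0 e0.
byte 0: 10000011 ⊕ 11100000 = 01100011
byte 1: 10001111 ⊕ 11100000 = 01101111
byte 2: 10001110 ⊕ 11100000 = 01101110
byte 3: 10000110 ⊕ 11100000 = 01100110
byte 4: 10001001 ⊕ 11100000 = 01101001
byte 5: 10000111 ⊕ 11100000 = 01100111
byte 6: 11000000 ⊕ 11100000 = 00100000
byte 7: 10010100 ⊕ 11100000 = 01110100
byte 8: 10001000 ⊕ 11100000 = 01101000
byte 9: 10000101 ⊕ 11100000 = 01100101
byte 10: 11000000 ⊕ 11100000 = 00100000

636f6e6669672074686520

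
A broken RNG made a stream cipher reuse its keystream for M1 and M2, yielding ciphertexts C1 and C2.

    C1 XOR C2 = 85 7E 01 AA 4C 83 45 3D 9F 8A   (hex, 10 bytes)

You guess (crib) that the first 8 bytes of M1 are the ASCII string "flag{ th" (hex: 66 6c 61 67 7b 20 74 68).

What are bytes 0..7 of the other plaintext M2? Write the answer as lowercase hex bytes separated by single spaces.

Since C1 ⊕ C2 = M1 ⊕ M2, XORing with the guessed M1 bytes yields the corresponding M2 bytes: M2 = (C1 ⊕ C2) ⊕ M1.
10000101 XOR 01100110 = 11100011
01111110 XOR 01101100 = 00010010
00000001 XOR 01100001 = 01100000
10101010 XOR 01100111 = 11001101
01001100 XOR 01111011 = 00110111
10000011 XOR 00100000 = 10100011
01000101 XOR 01110100 = 00110001
00111101 XOR 01101000 = 01010101

e3 12 60 cd 37 a3 31 55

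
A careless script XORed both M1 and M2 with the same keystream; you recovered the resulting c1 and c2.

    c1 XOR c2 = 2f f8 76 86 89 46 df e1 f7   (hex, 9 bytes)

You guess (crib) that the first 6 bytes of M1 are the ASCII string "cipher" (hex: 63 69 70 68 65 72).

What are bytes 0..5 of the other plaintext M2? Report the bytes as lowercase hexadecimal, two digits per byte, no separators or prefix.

Since c1 ⊕ c2 = M1 ⊕ M2, XORing with the guessed M1 bytes yields the corresponding M2 bytes: M2 = (c1 ⊕ c2) ⊕ M1.
byte 0:  47 ⊕  99 =  76
byte 1: 248 ⊕ 105 = 145
byte 2: 118 ⊕ 112 =   6
byte 3: 134 ⊕ 104 = 238
byte 4: 137 ⊕ 101 = 236
byte 5:  70 ⊕ 114 =  52

4c9106eeec34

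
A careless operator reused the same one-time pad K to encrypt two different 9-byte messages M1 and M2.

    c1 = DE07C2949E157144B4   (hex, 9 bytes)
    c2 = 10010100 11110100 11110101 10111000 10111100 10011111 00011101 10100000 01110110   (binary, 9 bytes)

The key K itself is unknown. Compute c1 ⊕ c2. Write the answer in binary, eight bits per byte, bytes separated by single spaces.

01001010 11110011 00110111 00101100 00100010 10001010 01101100 11100100 11000010

c1 ⊕ c2 = (M1 ⊕ K) ⊕ (M2 ⊕ K) = M1 ⊕ M2 — the shared key cancels under XOR.
de ⊕ 94 = 4a
07 ⊕ f4 = f3
c2 ⊕ f5 = 37
94 ⊕ b8 = 2c
9e ⊕ bc = 22
15 ⊕ 9f = 8a
71 ⊕ 1d = 6c
44 ⊕ a0 = e4
b4 ⊕ 76 = c2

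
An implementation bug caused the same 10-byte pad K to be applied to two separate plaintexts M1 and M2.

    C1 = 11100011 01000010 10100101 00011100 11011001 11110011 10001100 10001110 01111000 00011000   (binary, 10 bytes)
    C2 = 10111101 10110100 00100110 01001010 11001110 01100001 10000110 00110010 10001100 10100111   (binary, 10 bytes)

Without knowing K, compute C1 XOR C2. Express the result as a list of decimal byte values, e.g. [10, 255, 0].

[94, 246, 131, 86, 23, 146, 10, 188, 244, 191]

C1 ⊕ C2 = (M1 ⊕ K) ⊕ (M2 ⊕ K) = M1 ⊕ M2 — the shared key cancels under XOR.
e3 XOR bd = 5e
42 XOR b4 = f6
a5 XOR 26 = 83
1c XOR 4a = 56
d9 XOR ce = 17
f3 XOR 61 = 92
8c XOR 86 = 0a
8e XOR 32 = bc
78 XOR 8c = f4
18 XOR a7 = bf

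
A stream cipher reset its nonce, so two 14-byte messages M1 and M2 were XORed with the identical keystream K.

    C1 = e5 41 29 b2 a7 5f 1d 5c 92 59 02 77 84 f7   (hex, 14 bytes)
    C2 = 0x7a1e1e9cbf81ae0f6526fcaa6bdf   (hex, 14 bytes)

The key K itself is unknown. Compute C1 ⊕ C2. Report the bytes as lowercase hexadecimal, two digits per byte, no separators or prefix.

C1 ⊕ C2 = (M1 ⊕ K) ⊕ (M2 ⊕ K) = M1 ⊕ M2 — the shared key cancels under XOR.
11100101 ⊕ 01111010 = 10011111
01000001 ⊕ 00011110 = 01011111
00101001 ⊕ 00011110 = 00110111
10110010 ⊕ 10011100 = 00101110
10100111 ⊕ 10111111 = 00011000
01011111 ⊕ 10000001 = 11011110
00011101 ⊕ 10101110 = 10110011
01011100 ⊕ 00001111 = 01010011
10010010 ⊕ 01100101 = 11110111
01011001 ⊕ 00100110 = 01111111
00000010 ⊕ 11111100 = 11111110
01110111 ⊕ 10101010 = 11011101
10000100 ⊕ 01101011 = 11101111
11110111 ⊕ 11011111 = 00101000

9f5f372e18deb353f77ffeddef28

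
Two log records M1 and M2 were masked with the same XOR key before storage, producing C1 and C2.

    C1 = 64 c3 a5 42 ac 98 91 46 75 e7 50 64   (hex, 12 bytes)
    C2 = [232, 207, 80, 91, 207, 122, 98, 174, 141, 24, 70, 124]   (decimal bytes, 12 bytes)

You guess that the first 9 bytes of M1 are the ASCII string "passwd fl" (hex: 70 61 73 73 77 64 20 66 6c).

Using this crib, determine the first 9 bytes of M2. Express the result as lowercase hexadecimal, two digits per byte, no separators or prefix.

fc6d866a1486d38e94

First, C1 ⊕ C2 = (M1 ⊕ K) ⊕ (M2 ⊕ K) = M1 ⊕ M2, so the key drops out. Then M2 = (M1 ⊕ M2) ⊕ M1 over the first 9 bytes.
byte 0: (64 ^ e8) ^ 70 = 8c ^ 70 = fc
byte 1: (c3 ^ cf) ^ 61 = 0c ^ 61 = 6d
byte 2: (a5 ^ 50) ^ 73 = f5 ^ 73 = 86
byte 3: (42 ^ 5b) ^ 73 = 19 ^ 73 = 6a
byte 4: (ac ^ cf) ^ 77 = 63 ^ 77 = 14
byte 5: (98 ^ 7a) ^ 64 = e2 ^ 64 = 86
byte 6: (91 ^ 62) ^ 20 = f3 ^ 20 = d3
byte 7: (46 ^ ae) ^ 66 = e8 ^ 66 = 8e
byte 8: (75 ^ 8d) ^ 6c = f8 ^ 6c = 94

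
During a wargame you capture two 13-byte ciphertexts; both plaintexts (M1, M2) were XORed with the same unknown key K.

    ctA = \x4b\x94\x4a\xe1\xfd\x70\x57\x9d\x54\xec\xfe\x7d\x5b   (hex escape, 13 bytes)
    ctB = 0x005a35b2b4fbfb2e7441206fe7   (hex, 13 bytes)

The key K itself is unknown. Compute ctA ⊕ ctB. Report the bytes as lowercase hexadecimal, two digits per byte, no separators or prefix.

ctA ⊕ ctB = (M1 ⊕ K) ⊕ (M2 ⊕ K) = M1 ⊕ M2 — the shared key cancels under XOR.
byte 0: 01001011 ⊕ 00000000 = 01001011
byte 1: 10010100 ⊕ 01011010 = 11001110
byte 2: 01001010 ⊕ 00110101 = 01111111
byte 3: 11100001 ⊕ 10110010 = 01010011
byte 4: 11111101 ⊕ 10110100 = 01001001
byte 5: 01110000 ⊕ 11111011 = 10001011
byte 6: 01010111 ⊕ 11111011 = 10101100
byte 7: 10011101 ⊕ 00101110 = 10110011
byte 8: 01010100 ⊕ 01110100 = 00100000
byte 9: 11101100 ⊕ 01000001 = 10101101
byte 10: 11111110 ⊕ 00100000 = 11011110
byte 11: 01111101 ⊕ 01101111 = 00010010
byte 12: 01011011 ⊕ 11100111 = 10111100

4bce7f53498bacb320adde12bc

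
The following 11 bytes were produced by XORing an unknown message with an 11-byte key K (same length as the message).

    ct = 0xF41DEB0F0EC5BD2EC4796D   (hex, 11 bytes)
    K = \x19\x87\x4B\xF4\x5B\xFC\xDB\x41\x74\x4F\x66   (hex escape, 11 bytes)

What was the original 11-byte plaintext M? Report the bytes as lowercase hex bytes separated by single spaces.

ed 9a a0 fb 55 39 66 6f b0 36 0b

f4 XOR 19 = ed
1d XOR 87 = 9a
eb XOR 4b = a0
0f XOR f4 = fb
0e XOR 5b = 55
c5 XOR fc = 39
bd XOR db = 66
2e XOR 41 = 6f
c4 XOR 74 = b0
79 XOR 4f = 36
6d XOR 66 = 0b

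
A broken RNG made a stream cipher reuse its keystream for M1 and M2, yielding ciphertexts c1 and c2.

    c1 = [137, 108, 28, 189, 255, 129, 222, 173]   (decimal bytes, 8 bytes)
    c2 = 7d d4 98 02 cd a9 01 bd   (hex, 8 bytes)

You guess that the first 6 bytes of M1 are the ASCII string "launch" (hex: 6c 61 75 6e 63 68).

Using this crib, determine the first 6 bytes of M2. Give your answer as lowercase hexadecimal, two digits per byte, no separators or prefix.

First, c1 ⊕ c2 = (M1 ⊕ K) ⊕ (M2 ⊕ K) = M1 ⊕ M2, so the key drops out. Then M2 = (M1 ⊕ M2) ⊕ M1 over the first 6 bytes.
byte 0: (89 ⊕ 7d) ⊕ 6c = f4 ⊕ 6c = 98
byte 1: (6c ⊕ d4) ⊕ 61 = b8 ⊕ 61 = d9
byte 2: (1c ⊕ 98) ⊕ 75 = 84 ⊕ 75 = f1
byte 3: (bd ⊕ 02) ⊕ 6e = bf ⊕ 6e = d1
byte 4: (ff ⊕ cd) ⊕ 63 = 32 ⊕ 63 = 51
byte 5: (81 ⊕ a9) ⊕ 68 = 28 ⊕ 68 = 40

98d9f1d15140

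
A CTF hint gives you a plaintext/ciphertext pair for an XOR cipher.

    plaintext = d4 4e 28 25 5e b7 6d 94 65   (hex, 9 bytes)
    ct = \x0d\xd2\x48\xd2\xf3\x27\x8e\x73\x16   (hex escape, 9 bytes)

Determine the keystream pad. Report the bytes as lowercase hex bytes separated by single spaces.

d9 9c 60 f7 ad 90 e3 e7 73

Since ct = plaintext ⊕ pad, XORing both sides with plaintext gives pad = plaintext ⊕ ct.
d4 ⊕ 0d = d9
4e ⊕ d2 = 9c
28 ⊕ 48 = 60
25 ⊕ d2 = f7
5e ⊕ f3 = ad
b7 ⊕ 27 = 90
6d ⊕ 8e = e3
94 ⊕ 73 = e7
65 ⊕ 16 = 73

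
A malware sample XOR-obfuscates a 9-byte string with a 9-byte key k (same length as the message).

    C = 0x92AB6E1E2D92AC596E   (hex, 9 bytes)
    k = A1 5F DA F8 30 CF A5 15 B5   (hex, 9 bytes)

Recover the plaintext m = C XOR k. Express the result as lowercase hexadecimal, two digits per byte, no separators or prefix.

33f4b4e61d5d094cdb

XOR is its own inverse, so applying the key byte-wise gives the result directly.
146 xor 161 =  51
171 xor  95 = 244
110 xor 218 = 180
 30 xor 248 = 230
 45 xor  48 =  29
146 xor 207 =  93
172 xor 165 =   9
 89 xor  21 =  76
110 xor 181 = 219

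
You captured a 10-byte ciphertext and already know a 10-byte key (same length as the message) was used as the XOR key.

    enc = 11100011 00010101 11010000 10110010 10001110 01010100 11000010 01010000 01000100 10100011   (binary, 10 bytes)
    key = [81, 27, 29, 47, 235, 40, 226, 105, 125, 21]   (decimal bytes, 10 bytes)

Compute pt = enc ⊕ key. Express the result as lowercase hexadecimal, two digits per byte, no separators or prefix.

byte 0: e3 ⊕ 51 = b2
byte 1: 15 ⊕ 1b = 0e
byte 2: d0 ⊕ 1d = cd
byte 3: b2 ⊕ 2f = 9d
byte 4: 8e ⊕ eb = 65
byte 5: 54 ⊕ 28 = 7c
byte 6: c2 ⊕ e2 = 20
byte 7: 50 ⊕ 69 = 39
byte 8: 44 ⊕ 7d = 39
byte 9: a3 ⊕ 15 = b6

b20ecd9d657c203939b6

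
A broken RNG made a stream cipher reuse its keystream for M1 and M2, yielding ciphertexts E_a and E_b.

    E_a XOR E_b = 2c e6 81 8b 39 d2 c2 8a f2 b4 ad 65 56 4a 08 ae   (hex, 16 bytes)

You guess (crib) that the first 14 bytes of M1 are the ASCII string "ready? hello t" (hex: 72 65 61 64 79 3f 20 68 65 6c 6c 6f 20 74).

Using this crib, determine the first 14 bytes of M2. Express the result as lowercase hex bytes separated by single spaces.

5e 83 e0 ef 40 ed e2 e2 97 d8 c1 0a 76 3e

Since E_a ⊕ E_b = M1 ⊕ M2, XORing with the guessed M1 bytes yields the corresponding M2 bytes: M2 = (E_a ⊕ E_b) ⊕ M1.
2c ^ 72 = 5e
e6 ^ 65 = 83
81 ^ 61 = e0
8b ^ 64 = ef
39 ^ 79 = 40
d2 ^ 3f = ed
c2 ^ 20 = e2
8a ^ 68 = e2
f2 ^ 65 = 97
b4 ^ 6c = d8
ad ^ 6c = c1
65 ^ 6f = 0a
56 ^ 20 = 76
4a ^ 74 = 3e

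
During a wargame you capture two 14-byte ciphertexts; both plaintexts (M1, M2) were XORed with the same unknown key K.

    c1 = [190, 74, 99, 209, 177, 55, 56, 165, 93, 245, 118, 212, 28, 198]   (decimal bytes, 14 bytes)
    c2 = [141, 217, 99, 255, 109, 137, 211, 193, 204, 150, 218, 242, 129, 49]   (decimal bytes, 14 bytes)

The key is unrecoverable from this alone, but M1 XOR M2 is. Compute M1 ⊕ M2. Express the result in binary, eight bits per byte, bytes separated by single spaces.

00110011 10010011 00000000 00101110 11011100 10111110 11101011 01100100 10010001 01100011 10101100 00100110 10011101 11110111

c1 ⊕ c2 = (M1 ⊕ K) ⊕ (M2 ⊕ K) = M1 ⊕ M2 — the shared key cancels under XOR.
10111110 ⊕ 10001101 = 00110011
01001010 ⊕ 11011001 = 10010011
01100011 ⊕ 01100011 = 00000000
11010001 ⊕ 11111111 = 00101110
10110001 ⊕ 01101101 = 11011100
00110111 ⊕ 10001001 = 10111110
00111000 ⊕ 11010011 = 11101011
10100101 ⊕ 11000001 = 01100100
01011101 ⊕ 11001100 = 10010001
11110101 ⊕ 10010110 = 01100011
01110110 ⊕ 11011010 = 10101100
11010100 ⊕ 11110010 = 00100110
00011100 ⊕ 10000001 = 10011101
11000110 ⊕ 00110001 = 11110111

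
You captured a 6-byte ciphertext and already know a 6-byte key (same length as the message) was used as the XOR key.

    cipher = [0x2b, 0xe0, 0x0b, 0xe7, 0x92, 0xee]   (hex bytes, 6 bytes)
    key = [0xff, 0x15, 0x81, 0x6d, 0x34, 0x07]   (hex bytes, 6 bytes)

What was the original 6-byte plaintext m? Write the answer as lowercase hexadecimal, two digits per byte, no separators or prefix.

d4f58a8aa6e9

XOR is its own inverse, so applying the key byte-wise gives the result directly.
2b xor ff = d4
e0 xor 15 = f5
0b xor 81 = 8a
e7 xor 6d = 8a
92 xor 34 = a6
ee xor 07 = e9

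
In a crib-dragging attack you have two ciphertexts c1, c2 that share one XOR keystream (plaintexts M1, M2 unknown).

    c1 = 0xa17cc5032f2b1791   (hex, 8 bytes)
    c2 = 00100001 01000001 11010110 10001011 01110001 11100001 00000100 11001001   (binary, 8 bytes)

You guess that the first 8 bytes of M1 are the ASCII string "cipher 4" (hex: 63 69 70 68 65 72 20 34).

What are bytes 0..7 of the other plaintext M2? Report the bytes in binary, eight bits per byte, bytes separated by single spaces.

11100011 01010100 01100011 11100000 00111011 10111000 00110011 01101100

First, c1 ⊕ c2 = (M1 ⊕ K) ⊕ (M2 ⊕ K) = M1 ⊕ M2, so the key drops out. Then M2 = (M1 ⊕ M2) ⊕ M1 over the first 8 bytes.
byte 0: (a1 ^ 21) ^ 63 = 80 ^ 63 = e3
byte 1: (7c ^ 41) ^ 69 = 3d ^ 69 = 54
byte 2: (c5 ^ d6) ^ 70 = 13 ^ 70 = 63
byte 3: (03 ^ 8b) ^ 68 = 88 ^ 68 = e0
byte 4: (2f ^ 71) ^ 65 = 5e ^ 65 = 3b
byte 5: (2b ^ e1) ^ 72 = ca ^ 72 = b8
byte 6: (17 ^ 04) ^ 20 = 13 ^ 20 = 33
byte 7: (91 ^ c9) ^ 34 = 58 ^ 34 = 6c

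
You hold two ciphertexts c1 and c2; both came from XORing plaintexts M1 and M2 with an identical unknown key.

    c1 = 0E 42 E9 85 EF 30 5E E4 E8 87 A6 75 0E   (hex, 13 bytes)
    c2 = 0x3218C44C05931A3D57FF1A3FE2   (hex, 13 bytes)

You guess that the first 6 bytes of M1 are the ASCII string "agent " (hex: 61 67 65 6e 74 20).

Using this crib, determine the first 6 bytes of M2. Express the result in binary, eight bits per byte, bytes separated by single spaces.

First, c1 ⊕ c2 = (M1 ⊕ K) ⊕ (M2 ⊕ K) = M1 ⊕ M2, so the key drops out. Then M2 = (M1 ⊕ M2) ⊕ M1 over the first 6 bytes.
byte 0: (0e ^ 32) ^ 61 = 3c ^ 61 = 5d
byte 1: (42 ^ 18) ^ 67 = 5a ^ 67 = 3d
byte 2: (e9 ^ c4) ^ 65 = 2d ^ 65 = 48
byte 3: (85 ^ 4c) ^ 6e = c9 ^ 6e = a7
byte 4: (ef ^ 05) ^ 74 = ea ^ 74 = 9e
byte 5: (30 ^ 93) ^ 20 = a3 ^ 20 = 83

01011101 00111101 01001000 10100111 10011110 10000011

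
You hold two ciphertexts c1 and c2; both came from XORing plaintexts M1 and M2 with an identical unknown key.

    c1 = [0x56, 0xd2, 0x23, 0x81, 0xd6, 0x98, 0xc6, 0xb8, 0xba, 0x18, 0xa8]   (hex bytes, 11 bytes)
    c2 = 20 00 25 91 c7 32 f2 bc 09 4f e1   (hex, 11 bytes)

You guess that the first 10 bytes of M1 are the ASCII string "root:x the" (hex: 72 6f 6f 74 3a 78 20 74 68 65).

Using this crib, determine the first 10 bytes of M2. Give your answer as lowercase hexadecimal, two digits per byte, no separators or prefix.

04bd69642bd21470db32

First, c1 ⊕ c2 = (M1 ⊕ K) ⊕ (M2 ⊕ K) = M1 ⊕ M2, so the key drops out. Then M2 = (M1 ⊕ M2) ⊕ M1 over the first 10 bytes.
byte 0: (56 ^ 20) ^ 72 = 76 ^ 72 = 04
byte 1: (d2 ^ 00) ^ 6f = d2 ^ 6f = bd
byte 2: (23 ^ 25) ^ 6f = 06 ^ 6f = 69
byte 3: (81 ^ 91) ^ 74 = 10 ^ 74 = 64
byte 4: (d6 ^ c7) ^ 3a = 11 ^ 3a = 2b
byte 5: (98 ^ 32) ^ 78 = aa ^ 78 = d2
byte 6: (c6 ^ f2) ^ 20 = 34 ^ 20 = 14
byte 7: (b8 ^ bc) ^ 74 = 04 ^ 74 = 70
byte 8: (ba ^ 09) ^ 68 = b3 ^ 68 = db
byte 9: (18 ^ 4f) ^ 65 = 57 ^ 65 = 32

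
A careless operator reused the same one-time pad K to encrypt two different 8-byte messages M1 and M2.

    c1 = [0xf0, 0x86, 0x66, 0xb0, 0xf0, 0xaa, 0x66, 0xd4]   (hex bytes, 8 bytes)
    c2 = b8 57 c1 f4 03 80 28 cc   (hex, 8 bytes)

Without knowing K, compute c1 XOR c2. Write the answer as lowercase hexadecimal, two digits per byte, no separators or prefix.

48d1a744f32a4e18

c1 ⊕ c2 = (M1 ⊕ K) ⊕ (M2 ⊕ K) = M1 ⊕ M2 — the shared key cancels under XOR.
f0 ⊕ b8 = 48
86 ⊕ 57 = d1
66 ⊕ c1 = a7
b0 ⊕ f4 = 44
f0 ⊕ 03 = f3
aa ⊕ 80 = 2a
66 ⊕ 28 = 4e
d4 ⊕ cc = 18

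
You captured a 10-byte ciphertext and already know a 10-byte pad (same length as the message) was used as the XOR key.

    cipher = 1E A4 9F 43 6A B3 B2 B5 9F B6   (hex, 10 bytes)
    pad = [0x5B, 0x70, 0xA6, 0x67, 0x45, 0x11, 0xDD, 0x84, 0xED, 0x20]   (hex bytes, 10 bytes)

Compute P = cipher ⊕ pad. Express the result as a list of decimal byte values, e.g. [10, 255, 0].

[69, 212, 57, 36, 47, 162, 111, 49, 114, 150]

XOR is its own inverse, so applying the key byte-wise gives the result directly.
byte 0: 1e ^ 5b = 45
byte 1: a4 ^ 70 = d4
byte 2: 9f ^ a6 = 39
byte 3: 43 ^ 67 = 24
byte 4: 6a ^ 45 = 2f
byte 5: b3 ^ 11 = a2
byte 6: b2 ^ dd = 6f
byte 7: b5 ^ 84 = 31
byte 8: 9f ^ ed = 72
byte 9: b6 ^ 20 = 96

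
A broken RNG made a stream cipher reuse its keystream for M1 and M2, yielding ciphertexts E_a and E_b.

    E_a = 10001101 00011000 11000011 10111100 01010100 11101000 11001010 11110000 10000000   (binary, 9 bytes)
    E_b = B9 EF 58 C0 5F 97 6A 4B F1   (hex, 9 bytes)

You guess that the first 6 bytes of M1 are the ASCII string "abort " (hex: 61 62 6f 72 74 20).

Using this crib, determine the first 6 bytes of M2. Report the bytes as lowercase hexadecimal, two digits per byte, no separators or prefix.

First, E_a ⊕ E_b = (M1 ⊕ K) ⊕ (M2 ⊕ K) = M1 ⊕ M2, so the key drops out. Then M2 = (M1 ⊕ M2) ⊕ M1 over the first 6 bytes.
byte 0: (8d xor b9) xor 61 = 34 xor 61 = 55
byte 1: (18 xor ef) xor 62 = f7 xor 62 = 95
byte 2: (c3 xor 58) xor 6f = 9b xor 6f = f4
byte 3: (bc xor c0) xor 72 = 7c xor 72 = 0e
byte 4: (54 xor 5f) xor 74 = 0b xor 74 = 7f
byte 5: (e8 xor 97) xor 20 = 7f xor 20 = 5f

5595f40e7f5f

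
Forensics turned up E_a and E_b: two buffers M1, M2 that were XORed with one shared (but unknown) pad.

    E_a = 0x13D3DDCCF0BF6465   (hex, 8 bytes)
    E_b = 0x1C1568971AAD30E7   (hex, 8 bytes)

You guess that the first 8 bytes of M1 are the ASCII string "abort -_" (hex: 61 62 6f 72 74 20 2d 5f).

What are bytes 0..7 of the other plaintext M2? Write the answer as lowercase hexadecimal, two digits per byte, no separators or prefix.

6ea4da299e3279dd

First, E_a ⊕ E_b = (M1 ⊕ K) ⊕ (M2 ⊕ K) = M1 ⊕ M2, so the key drops out. Then M2 = (M1 ⊕ M2) ⊕ M1 over the first 8 bytes.
byte 0: (13 XOR 1c) XOR 61 = 0f XOR 61 = 6e
byte 1: (d3 XOR 15) XOR 62 = c6 XOR 62 = a4
byte 2: (dd XOR 68) XOR 6f = b5 XOR 6f = da
byte 3: (cc XOR 97) XOR 72 = 5b XOR 72 = 29
byte 4: (f0 XOR 1a) XOR 74 = ea XOR 74 = 9e
byte 5: (bf XOR ad) XOR 20 = 12 XOR 20 = 32
byte 6: (64 XOR 30) XOR 2d = 54 XOR 2d = 79
byte 7: (65 XOR e7) XOR 5f = 82 XOR 5f = dd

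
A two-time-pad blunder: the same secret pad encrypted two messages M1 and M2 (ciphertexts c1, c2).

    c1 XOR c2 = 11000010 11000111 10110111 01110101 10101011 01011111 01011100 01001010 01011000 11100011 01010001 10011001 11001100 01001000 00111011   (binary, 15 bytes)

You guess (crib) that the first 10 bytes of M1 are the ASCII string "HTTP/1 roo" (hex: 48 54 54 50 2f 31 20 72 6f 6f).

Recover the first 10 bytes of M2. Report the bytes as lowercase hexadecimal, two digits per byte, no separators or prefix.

Since c1 ⊕ c2 = M1 ⊕ M2, XORing with the guessed M1 bytes yields the corresponding M2 bytes: M2 = (c1 ⊕ c2) ⊕ M1.
byte 0: 194 ⊕  72 = 138
byte 1: 199 ⊕  84 = 147
byte 2: 183 ⊕  84 = 227
byte 3: 117 ⊕  80 =  37
byte 4: 171 ⊕  47 = 132
byte 5:  95 ⊕  49 = 110
byte 6:  92 ⊕  32 = 124
byte 7:  74 ⊕ 114 =  56
byte 8:  88 ⊕ 111 =  55
byte 9: 227 ⊕ 111 = 140

8a93e325846e7c38378c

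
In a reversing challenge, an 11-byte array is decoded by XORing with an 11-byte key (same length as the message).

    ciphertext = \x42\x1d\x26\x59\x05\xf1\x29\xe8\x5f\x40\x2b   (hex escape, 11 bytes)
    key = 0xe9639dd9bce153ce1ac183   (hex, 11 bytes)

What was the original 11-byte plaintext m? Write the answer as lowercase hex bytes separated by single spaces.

byte 0: 42 XOR e9 = ab
byte 1: 1d XOR 63 = 7e
byte 2: 26 XOR 9d = bb
byte 3: 59 XOR d9 = 80
byte 4: 05 XOR bc = b9
byte 5: f1 XOR e1 = 10
byte 6: 29 XOR 53 = 7a
byte 7: e8 XOR ce = 26
byte 8: 5f XOR 1a = 45
byte 9: 40 XOR c1 = 81
byte 10: 2b XOR 83 = a8

ab 7e bb 80 b9 10 7a 26 45 81 a8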